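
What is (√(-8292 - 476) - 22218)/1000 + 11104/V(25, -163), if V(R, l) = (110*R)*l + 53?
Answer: -4984572473/224098500 + I*√137/125 ≈ -22.243 + 0.093638*I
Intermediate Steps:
V(R, l) = 53 + 110*R*l (V(R, l) = 110*R*l + 53 = 53 + 110*R*l)
(√(-8292 - 476) - 22218)/1000 + 11104/V(25, -163) = (√(-8292 - 476) - 22218)/1000 + 11104/(53 + 110*25*(-163)) = (√(-8768) - 22218)*(1/1000) + 11104/(53 - 448250) = (8*I*√137 - 22218)*(1/1000) + 11104/(-448197) = (-22218 + 8*I*√137)*(1/1000) + 11104*(-1/448197) = (-11109/500 + I*√137/125) - 11104/448197 = -4984572473/224098500 + I*√137/125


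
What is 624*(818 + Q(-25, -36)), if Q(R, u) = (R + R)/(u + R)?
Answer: 31167552/61 ≈ 5.1094e+5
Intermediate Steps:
Q(R, u) = 2*R/(R + u) (Q(R, u) = (2*R)/(R + u) = 2*R/(R + u))
624*(818 + Q(-25, -36)) = 624*(818 + 2*(-25)/(-25 - 36)) = 624*(818 + 2*(-25)/(-61)) = 624*(818 + 2*(-25)*(-1/61)) = 624*(818 + 50/61) = 624*(49948/61) = 31167552/61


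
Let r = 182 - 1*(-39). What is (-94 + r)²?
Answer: 16129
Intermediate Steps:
r = 221 (r = 182 + 39 = 221)
(-94 + r)² = (-94 + 221)² = 127² = 16129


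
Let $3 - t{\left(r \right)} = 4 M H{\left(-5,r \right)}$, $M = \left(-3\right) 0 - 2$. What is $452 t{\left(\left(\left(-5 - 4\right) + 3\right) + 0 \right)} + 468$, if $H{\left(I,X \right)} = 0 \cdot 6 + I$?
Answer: $-16256$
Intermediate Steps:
$M = -2$ ($M = 0 - 2 = -2$)
$H{\left(I,X \right)} = I$ ($H{\left(I,X \right)} = 0 + I = I$)
$t{\left(r \right)} = -37$ ($t{\left(r \right)} = 3 - 4 \left(-2\right) \left(-5\right) = 3 - \left(-8\right) \left(-5\right) = 3 - 40 = -37$)
$452 t{\left(\left(\left(-5 - 4\right) + 3\right) + 0 \right)} + 468 = 452 \left(-37\right) + 468 = -16724 + 468 = -16256$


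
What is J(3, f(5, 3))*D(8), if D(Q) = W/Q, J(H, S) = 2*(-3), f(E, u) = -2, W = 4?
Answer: -3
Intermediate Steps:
J(H, S) = -6
D(Q) = 4/Q
J(3, f(5, 3))*D(8) = -24/8 = -6*½ = -3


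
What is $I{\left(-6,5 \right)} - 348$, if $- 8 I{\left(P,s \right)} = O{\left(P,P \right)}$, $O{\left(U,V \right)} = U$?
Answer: $- \frac{1389}{4} \approx -347.25$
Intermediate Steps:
$I{\left(P,s \right)} = - \frac{P}{8}$
$I{\left(-6,5 \right)} - 348 = \left(- \frac{1}{8}\right) \left(-6\right) - 348 = \frac{3}{4} - 348 = - \frac{1389}{4}$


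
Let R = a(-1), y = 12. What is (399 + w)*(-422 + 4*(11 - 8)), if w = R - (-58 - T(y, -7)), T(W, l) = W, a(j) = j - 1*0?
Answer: -191880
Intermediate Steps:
a(j) = j (a(j) = j + 0 = j)
R = -1
w = 69 (w = -1 - (-58 - 1*12) = -1 - (-58 - 12) = -1 - 1*(-70) = -1 + 70 = 69)
(399 + w)*(-422 + 4*(11 - 8)) = (399 + 69)*(-422 + 4*(11 - 8)) = 468*(-422 + 4*3) = 468*(-422 + 12) = 468*(-410) = -191880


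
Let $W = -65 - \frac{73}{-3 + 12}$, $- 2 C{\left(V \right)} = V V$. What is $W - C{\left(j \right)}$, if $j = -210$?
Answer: $\frac{197792}{9} \approx 21977.0$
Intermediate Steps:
$C{\left(V \right)} = - \frac{V^{2}}{2}$ ($C{\left(V \right)} = - \frac{V V}{2} = - \frac{V^{2}}{2}$)
$W = - \frac{658}{9}$ ($W = -65 - \frac{73}{9} = - \frac{658}{9} \approx -73.111$)
$W - C{\left(j \right)} = - \frac{658}{9} - - \frac{\left(-210\right)^{2}}{2} = - \frac{658}{9} - \left(- \frac{1}{2}\right) 44100 = - \frac{658}{9} - -22050 = - \frac{658}{9} + 22050 = \frac{197792}{9}$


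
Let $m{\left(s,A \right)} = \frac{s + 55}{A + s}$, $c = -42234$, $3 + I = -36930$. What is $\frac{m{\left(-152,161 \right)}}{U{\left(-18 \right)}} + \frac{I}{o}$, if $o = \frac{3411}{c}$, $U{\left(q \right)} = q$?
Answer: $\frac{28076946559}{61398} \approx 4.5729 \cdot 10^{5}$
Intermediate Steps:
$I = -36933$ ($I = -3 - 36930 = -36933$)
$m{\left(s,A \right)} = \frac{55 + s}{A + s}$
$o = - \frac{1137}{14078}$ ($o = \frac{3411}{-42234} = 3411 \left(- \frac{1}{42234}\right) = - \frac{1137}{14078} \approx -0.080764$)
$\frac{m{\left(-152,161 \right)}}{U{\left(-18 \right)}} + \frac{I}{o} = \frac{\frac{1}{161 - 152} \left(55 - 152\right)}{-18} - \frac{36933}{- \frac{1137}{14078}} = \frac{1}{9} \left(-97\right) \left(- \frac{1}{18}\right) - - \frac{173314258}{379} = \frac{1}{9} \left(-97\right) \left(- \frac{1}{18}\right) + \frac{173314258}{379} = \left(- \frac{97}{9}\right) \left(- \frac{1}{18}\right) + \frac{173314258}{379} = \frac{97}{162} + \frac{173314258}{379} = \frac{28076946559}{61398}$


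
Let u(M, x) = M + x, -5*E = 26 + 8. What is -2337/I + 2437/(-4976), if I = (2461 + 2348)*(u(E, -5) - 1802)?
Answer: -35408766739/72339132432 ≈ -0.48948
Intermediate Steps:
E = -34/5 (E = -(26 + 8)/5 = -1/5*34 = -34/5 ≈ -6.8000)
I = -43612821/5 (I = (2461 + 2348)*((-34/5 - 5) - 1802) = 4809*(-59/5 - 1802) = 4809*(-9069/5) = -43612821/5 ≈ -8.7226e+6)
-2337/I + 2437/(-4976) = -2337/(-43612821/5) + 2437/(-4976) = -2337*(-5/43612821) + 2437*(-1/4976) = 3895/14537607 - 2437/4976 = -35408766739/72339132432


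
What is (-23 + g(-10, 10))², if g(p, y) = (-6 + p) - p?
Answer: 841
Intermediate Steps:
g(p, y) = -6
(-23 + g(-10, 10))² = (-23 - 6)² = (-29)² = 841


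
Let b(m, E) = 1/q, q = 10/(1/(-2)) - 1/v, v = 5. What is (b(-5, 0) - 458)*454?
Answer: -21003402/101 ≈ -2.0795e+5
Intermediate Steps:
q = -101/5 (q = 10/(1/(-2)) - 1/5 = 10/(-½) - 1*⅕ = 10*(-2) - ⅕ = -20 - ⅕ = -101/5 ≈ -20.200)
b(m, E) = -5/101 (b(m, E) = 1/(-101/5) = -5/101)
(b(-5, 0) - 458)*454 = (-5/101 - 458)*454 = -46263/101*454 = -21003402/101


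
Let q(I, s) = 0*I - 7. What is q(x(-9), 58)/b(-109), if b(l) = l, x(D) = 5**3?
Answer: 7/109 ≈ 0.064220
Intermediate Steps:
x(D) = 125
q(I, s) = -7 (q(I, s) = 0 - 7 = -7)
q(x(-9), 58)/b(-109) = -7/(-109) = -7*(-1/109) = 7/109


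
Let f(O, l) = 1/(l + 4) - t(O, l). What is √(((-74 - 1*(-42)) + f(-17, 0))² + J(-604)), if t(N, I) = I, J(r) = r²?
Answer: √5853185/4 ≈ 604.83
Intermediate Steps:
f(O, l) = 1/(4 + l) - l (f(O, l) = 1/(l + 4) - l = 1/(4 + l) - l)
√(((-74 - 1*(-42)) + f(-17, 0))² + J(-604)) = √(((-74 - 1*(-42)) + (1 - 1*0² - 4*0)/(4 + 0))² + (-604)²) = √(((-74 + 42) + (1 - 1*0 + 0)/4)² + 364816) = √((-32 + (1 + 0 + 0)/4)² + 364816) = √((-32 + (¼)*1)² + 364816) = √((-32 + ¼)² + 364816) = √((-127/4)² + 364816) = √(16129/16 + 364816) = √(5853185/16) = √5853185/4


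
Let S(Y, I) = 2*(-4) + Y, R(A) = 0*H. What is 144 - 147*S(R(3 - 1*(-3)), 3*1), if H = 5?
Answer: 1320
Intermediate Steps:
R(A) = 0 (R(A) = 0*5 = 0)
S(Y, I) = -8 + Y
144 - 147*S(R(3 - 1*(-3)), 3*1) = 144 - 147*(-8 + 0) = 144 - 147*(-8) = 144 + 1176 = 1320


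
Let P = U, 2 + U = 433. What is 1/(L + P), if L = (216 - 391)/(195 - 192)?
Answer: 3/1118 ≈ 0.0026834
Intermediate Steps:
U = 431 (U = -2 + 433 = 431)
P = 431
L = -175/3 ≈ -58.333
1/(L + P) = 1/(-175/3 + 431) = 1/(1118/3) = 3/1118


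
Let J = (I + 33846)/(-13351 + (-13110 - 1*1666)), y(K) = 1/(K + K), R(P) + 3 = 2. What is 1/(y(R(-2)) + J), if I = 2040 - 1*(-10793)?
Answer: -56254/121485 ≈ -0.46305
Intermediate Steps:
R(P) = -1 (R(P) = -3 + 2 = -1)
I = 12833 (I = 2040 + 10793 = 12833)
y(K) = 1/(2*K)
J = -46679/28127 (J = (12833 + 33846)/(-13351 + (-13110 - 1*1666)) = 46679/(-13351 + (-13110 - 1666)) = 46679/(-13351 - 14776) = 46679/(-28127) = 46679*(-1/28127) = -46679/28127 ≈ -1.6596)
1/(y(R(-2)) + J) = 1/((1/2)/(-1) - 46679/28127) = 1/((1/2)*(-1) - 46679/28127) = 1/(-1/2 - 46679/28127) = 1/(-121485/56254) = -56254/121485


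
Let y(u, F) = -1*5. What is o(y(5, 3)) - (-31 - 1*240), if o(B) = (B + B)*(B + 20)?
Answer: 121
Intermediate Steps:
y(u, F) = -5
o(B) = 2*B*(20 + B) (o(B) = (2*B)*(20 + B) = 2*B*(20 + B))
o(y(5, 3)) - (-31 - 1*240) = 2*(-5)*(20 - 5) - (-31 - 1*240) = 2*(-5)*15 - (-31 - 240) = -150 - 1*(-271) = -150 + 271 = 121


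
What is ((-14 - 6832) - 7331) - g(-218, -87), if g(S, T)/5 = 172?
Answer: -15037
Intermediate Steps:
g(S, T) = 860 (g(S, T) = 5*172 = 860)
((-14 - 6832) - 7331) - g(-218, -87) = ((-14 - 6832) - 7331) - 1*860 = (-6846 - 7331) - 860 = -14177 - 860 = -15037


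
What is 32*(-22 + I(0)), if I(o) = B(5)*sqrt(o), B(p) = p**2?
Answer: -704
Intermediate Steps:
I(o) = 25*sqrt(o) (I(o) = 5**2*sqrt(o) = 25*sqrt(o))
32*(-22 + I(0)) = 32*(-22 + 25*sqrt(0)) = 32*(-22 + 25*0) = 32*(-22 + 0) = 32*(-22) = -704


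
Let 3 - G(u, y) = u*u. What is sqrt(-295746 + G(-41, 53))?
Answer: 4*I*sqrt(18589) ≈ 545.37*I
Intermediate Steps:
G(u, y) = 3 - u**2 (G(u, y) = 3 - u*u = 3 - u**2)
sqrt(-295746 + G(-41, 53)) = sqrt(-295746 + (3 - 1*(-41)**2)) = sqrt(-295746 + (3 - 1*1681)) = sqrt(-295746 + (3 - 1681)) = sqrt(-295746 - 1678) = sqrt(-297424) = 4*I*sqrt(18589)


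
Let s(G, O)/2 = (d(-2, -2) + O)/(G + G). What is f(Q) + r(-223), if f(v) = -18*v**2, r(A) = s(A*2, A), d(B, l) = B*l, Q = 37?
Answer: -10990113/446 ≈ -24642.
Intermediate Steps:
s(G, O) = (4 + O)/G (s(G, O) = 2*((-2*(-2) + O)/(G + G)) = 2*((4 + O)/((2*G))) = 2*((4 + O)*(1/(2*G))) = 2*((4 + O)/(2*G)) = (4 + O)/G)
r(A) = (4 + A)/(2*A) (r(A) = (4 + A)/((A*2)) = (4 + A)/((2*A)) = (1/(2*A))*(4 + A) = (4 + A)/(2*A))
f(Q) + r(-223) = -18*37**2 + (1/2)*(4 - 223)/(-223) = -18*1369 + (1/2)*(-1/223)*(-219) = -24642 + 219/446 = -10990113/446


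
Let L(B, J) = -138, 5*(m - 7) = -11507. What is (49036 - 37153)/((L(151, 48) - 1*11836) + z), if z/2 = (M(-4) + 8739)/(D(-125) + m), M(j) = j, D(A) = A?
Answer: -47916217/48312276 ≈ -0.99180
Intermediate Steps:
m = -11472/5 (m = 7 + (⅕)*(-11507) = 7 - 11507/5 = -11472/5 ≈ -2294.4)
z = -87350/12097 (z = 2*((-4 + 8739)/(-125 - 11472/5)) = 2*(8735/(-12097/5)) = 2*(8735*(-5/12097)) = 2*(-43675/12097) = -87350/12097 ≈ -7.2208)
(49036 - 37153)/((L(151, 48) - 1*11836) + z) = (49036 - 37153)/((-138 - 1*11836) - 87350/12097) = 11883/((-138 - 11836) - 87350/12097) = 11883/(-11974 - 87350/12097) = 11883/(-144936828/12097) = 11883*(-12097/144936828) = -47916217/48312276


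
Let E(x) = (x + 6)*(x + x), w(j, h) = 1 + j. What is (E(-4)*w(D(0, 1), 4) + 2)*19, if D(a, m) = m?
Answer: -570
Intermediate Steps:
E(x) = 2*x*(6 + x) (E(x) = (6 + x)*(2*x) = 2*x*(6 + x))
(E(-4)*w(D(0, 1), 4) + 2)*19 = ((2*(-4)*(6 - 4))*(1 + 1) + 2)*19 = ((2*(-4)*2)*2 + 2)*19 = (-16*2 + 2)*19 = (-32 + 2)*19 = -30*19 = -570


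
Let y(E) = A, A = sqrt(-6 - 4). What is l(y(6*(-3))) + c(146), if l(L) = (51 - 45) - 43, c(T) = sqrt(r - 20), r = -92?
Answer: -37 + 4*I*sqrt(7) ≈ -37.0 + 10.583*I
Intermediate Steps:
A = I*sqrt(10) (A = sqrt(-10) = I*sqrt(10) ≈ 3.1623*I)
c(T) = 4*I*sqrt(7) (c(T) = sqrt(-92 - 20) = sqrt(-112) = 4*I*sqrt(7))
y(E) = I*sqrt(10)
l(L) = -37 (l(L) = 6 - 43 = -37)
l(y(6*(-3))) + c(146) = -37 + 4*I*sqrt(7)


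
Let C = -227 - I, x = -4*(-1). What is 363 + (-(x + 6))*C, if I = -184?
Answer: 793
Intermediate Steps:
x = 4
C = -43 (C = -227 - 1*(-184) = -227 + 184 = -43)
363 + (-(x + 6))*C = 363 - (4 + 6)*(-43) = 363 - 1*10*(-43) = 363 - 10*(-43) = 363 + 430 = 793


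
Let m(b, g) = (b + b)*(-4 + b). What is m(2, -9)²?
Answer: 64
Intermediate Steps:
m(b, g) = 2*b*(-4 + b) (m(b, g) = (2*b)*(-4 + b) = 2*b*(-4 + b))
m(2, -9)² = (2*2*(-4 + 2))² = (2*2*(-2))² = (-8)² = 64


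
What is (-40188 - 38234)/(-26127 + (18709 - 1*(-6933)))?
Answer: 78422/485 ≈ 161.69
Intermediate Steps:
(-40188 - 38234)/(-26127 + (18709 - 1*(-6933))) = -78422/(-26127 + (18709 + 6933)) = -78422/(-26127 + 25642) = -78422/(-485) = -78422*(-1/485) = 78422/485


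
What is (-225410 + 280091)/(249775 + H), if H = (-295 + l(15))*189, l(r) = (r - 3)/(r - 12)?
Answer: 54681/194776 ≈ 0.28074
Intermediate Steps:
l(r) = (-3 + r)/(-12 + r)
H = -54999 (H = (-295 + (-3 + 15)/(-12 + 15))*189 = (-295 + 12/3)*189 = (-295 + (1/3)*12)*189 = (-295 + 4)*189 = -291*189 = -54999)
(-225410 + 280091)/(249775 + H) = (-225410 + 280091)/(249775 - 54999) = 54681/194776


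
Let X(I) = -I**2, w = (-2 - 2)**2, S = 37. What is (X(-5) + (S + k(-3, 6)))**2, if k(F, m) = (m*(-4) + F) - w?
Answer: 961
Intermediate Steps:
w = 16 (w = (-4)**2 = 16)
k(F, m) = -16 + F - 4*m (k(F, m) = (m*(-4) + F) - 1*16 = (-4*m + F) - 16 = (F - 4*m) - 16 = -16 + F - 4*m)
(X(-5) + (S + k(-3, 6)))**2 = (-1*(-5)**2 + (37 + (-16 - 3 - 4*6)))**2 = (-1*25 + (37 + (-16 - 3 - 24)))**2 = (-25 + (37 - 43))**2 = (-25 - 6)**2 = (-31)**2 = 961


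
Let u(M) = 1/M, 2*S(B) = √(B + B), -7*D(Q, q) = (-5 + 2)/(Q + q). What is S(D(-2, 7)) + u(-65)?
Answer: -1/65 + √210/70 ≈ 0.19164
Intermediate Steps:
D(Q, q) = 3/(7*(Q + q)) (D(Q, q) = -(-5 + 2)/(7*(Q + q)) = -(-3)/(7*(Q + q)) = 3/(7*(Q + q)))
S(B) = √2*√B/2 (S(B) = √(B + B)/2 = √(2*B)/2 = (√2*√B)/2 = √2*√B/2)
S(D(-2, 7)) + u(-65) = √2*√(3/(7*(-2 + 7)))/2 + 1/(-65) = √2*√((3/7)/5)/2 - 1/65 = √2*√((3/7)*(⅕))/2 - 1/65 = √2*√(3/35)/2 - 1/65 = √2*(√105/35)/2 - 1/65 = √210/70 - 1/65 = -1/65 + √210/70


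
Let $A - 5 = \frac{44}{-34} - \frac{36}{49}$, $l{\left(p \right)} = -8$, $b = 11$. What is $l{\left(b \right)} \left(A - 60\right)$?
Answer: $\frac{380040}{833} \approx 456.23$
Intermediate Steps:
$A = \frac{2475}{833}$ ($A = 5 + \left(\frac{44}{-34} - \frac{36}{49}\right) = 5 + \left(44 \left(- \frac{1}{34}\right) - \frac{36}{49}\right) = 5 - \frac{1690}{833} = \frac{2475}{833} \approx 2.9712$)
$l{\left(b \right)} \left(A - 60\right) = - 8 \left(\frac{2475}{833} - 60\right) = \left(-8\right) \left(- \frac{47505}{833}\right) = \frac{380040}{833}$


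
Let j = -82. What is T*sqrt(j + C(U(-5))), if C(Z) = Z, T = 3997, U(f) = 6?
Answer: 7994*I*sqrt(19) ≈ 34845.0*I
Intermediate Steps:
T*sqrt(j + C(U(-5))) = 3997*sqrt(-82 + 6) = 3997*sqrt(-76) = 3997*(2*I*sqrt(19)) = 7994*I*sqrt(19)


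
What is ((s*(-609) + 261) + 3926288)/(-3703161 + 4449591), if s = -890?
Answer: 4468559/746430 ≈ 5.9866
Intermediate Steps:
((s*(-609) + 261) + 3926288)/(-3703161 + 4449591) = ((-890*(-609) + 261) + 3926288)/(-3703161 + 4449591) = ((542010 + 261) + 3926288)/746430 = (542271 + 3926288)*(1/746430) = 4468559*(1/746430) = 4468559/746430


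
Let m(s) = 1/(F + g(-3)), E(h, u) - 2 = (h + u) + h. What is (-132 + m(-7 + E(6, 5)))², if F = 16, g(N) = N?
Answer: 2941225/169 ≈ 17404.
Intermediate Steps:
E(h, u) = 2 + u + 2*h (E(h, u) = 2 + ((h + u) + h) = 2 + (u + 2*h) = 2 + u + 2*h)
m(s) = 1/13 (m(s) = 1/(16 - 3) = 1/13)
(-132 + m(-7 + E(6, 5)))² = (-132 + 1/13)² = (-1715/13)² = 2941225/169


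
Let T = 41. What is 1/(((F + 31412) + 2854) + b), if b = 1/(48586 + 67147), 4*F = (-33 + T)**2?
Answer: 115733/3967558707 ≈ 2.9170e-5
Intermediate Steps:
F = 16 (F = (-33 + 41)**2/4 = (1/4)*8**2 = (1/4)*64 = 16)
b = 1/115733 ≈ 8.6406e-6
1/(((F + 31412) + 2854) + b) = 1/(((16 + 31412) + 2854) + 1/115733) = 1/((31428 + 2854) + 1/115733) = 1/(34282 + 1/115733) = 1/(3967558707/115733) = 115733/3967558707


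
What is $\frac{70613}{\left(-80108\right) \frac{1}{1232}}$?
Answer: $- \frac{3106972}{2861} \approx -1086.0$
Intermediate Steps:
$\frac{70613}{\left(-80108\right) \frac{1}{1232}} = \frac{70613}{- \frac{2861}{44}} = 70613 \left(- \frac{44}{2861}\right) = - \frac{3106972}{2861}$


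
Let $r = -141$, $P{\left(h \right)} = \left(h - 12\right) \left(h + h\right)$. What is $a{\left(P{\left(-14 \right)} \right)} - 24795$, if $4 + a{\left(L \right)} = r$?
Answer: $-24940$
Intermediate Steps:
$P{\left(h \right)} = 2 h \left(-12 + h\right)$ ($P{\left(h \right)} = \left(-12 + h\right) 2 h = 2 h \left(-12 + h\right)$)
$a{\left(L \right)} = -145$ ($a{\left(L \right)} = -4 - 141 = -145$)
$a{\left(P{\left(-14 \right)} \right)} - 24795 = -145 - 24795 = -24940$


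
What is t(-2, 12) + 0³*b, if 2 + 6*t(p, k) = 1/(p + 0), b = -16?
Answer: -5/12 ≈ -0.41667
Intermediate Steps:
t(p, k) = -⅓ + 1/(6*p) (t(p, k) = -⅓ + 1/(6*(p + 0)) = -⅓ + 1/(6*p))
t(-2, 12) + 0³*b = (⅙)*(1 - 2*(-2))/(-2) + 0³*(-16) = (⅙)*(-½)*(1 + 4) + 0*(-16) = (⅙)*(-½)*5 + 0 = -5/12 + 0 = -5/12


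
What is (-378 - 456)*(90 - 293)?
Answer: 169302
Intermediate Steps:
(-378 - 456)*(90 - 293) = -834*(-203) = 169302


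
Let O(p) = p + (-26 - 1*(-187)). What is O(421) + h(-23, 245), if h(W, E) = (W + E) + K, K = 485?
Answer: 1289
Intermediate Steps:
h(W, E) = 485 + E + W (h(W, E) = (W + E) + 485 = (E + W) + 485 = 485 + E + W)
O(p) = 161 + p (O(p) = p + (-26 + 187) = p + 161 = 161 + p)
O(421) + h(-23, 245) = (161 + 421) + (485 + 245 - 23) = 582 + 707 = 1289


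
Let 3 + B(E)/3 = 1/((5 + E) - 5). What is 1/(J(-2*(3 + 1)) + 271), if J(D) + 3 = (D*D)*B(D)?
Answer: -1/332 ≈ -0.0030120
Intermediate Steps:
B(E) = -9 + 3/E (B(E) = -9 + 3/((5 + E) - 5) = -9 + 3/E)
J(D) = -3 + D²*(-9 + 3/D) (J(D) = -3 + (D*D)*(-9 + 3/D) = -3 + D²*(-9 + 3/D))
1/(J(-2*(3 + 1)) + 271) = 1/((-3 - 9*4*(3 + 1)² + 3*(-2*(3 + 1))) + 271) = 1/((-3 - 9*(-2*4)² + 3*(-2*4)) + 271) = 1/((-3 - 9*(-8)² + 3*(-8)) + 271) = 1/((-3 - 9*64 - 24) + 271) = 1/((-3 - 576 - 24) + 271) = 1/(-603 + 271) = 1/(-332) = -1/332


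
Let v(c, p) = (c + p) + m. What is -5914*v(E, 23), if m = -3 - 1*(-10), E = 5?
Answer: -206990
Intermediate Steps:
m = 7 (m = -3 + 10 = 7)
v(c, p) = 7 + c + p (v(c, p) = (c + p) + 7 = 7 + c + p)
-5914*v(E, 23) = -5914*(7 + 5 + 23) = -5914*35 = -206990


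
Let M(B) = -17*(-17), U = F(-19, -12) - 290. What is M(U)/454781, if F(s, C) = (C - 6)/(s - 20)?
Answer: 289/454781 ≈ 0.00063547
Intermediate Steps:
F(s, C) = (-6 + C)/(-20 + s)
U = -3764/13 (U = (-6 - 12)/(-20 - 19) - 290 = -18/(-39) - 290 = -1/39*(-18) - 290 = 6/13 - 290 = -3764/13 ≈ -289.54)
M(B) = 289
M(U)/454781 = 289/454781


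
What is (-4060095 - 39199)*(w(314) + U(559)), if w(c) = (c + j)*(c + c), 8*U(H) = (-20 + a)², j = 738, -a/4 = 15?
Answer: -2711502612064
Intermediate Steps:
a = -60 (a = -4*15 = -60)
U(H) = 800 (U(H) = (-20 - 60)²/8 = (⅛)*(-80)² = (⅛)*6400 = 800)
w(c) = 2*c*(738 + c) (w(c) = (c + 738)*(c + c) = (738 + c)*(2*c) = 2*c*(738 + c))
(-4060095 - 39199)*(w(314) + U(559)) = (-4060095 - 39199)*(2*314*(738 + 314) + 800) = -4099294*(2*314*1052 + 800) = -4099294*(660656 + 800) = -4099294*661456 = -2711502612064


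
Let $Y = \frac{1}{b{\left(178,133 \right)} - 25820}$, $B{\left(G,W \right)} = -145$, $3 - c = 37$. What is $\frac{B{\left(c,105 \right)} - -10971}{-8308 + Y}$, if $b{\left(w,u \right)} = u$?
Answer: $- \frac{278087462}{213407597} \approx -1.3031$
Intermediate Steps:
$c = -34$ ($c = 3 - 37 = -34$)
$Y = - \frac{1}{25687}$ ($Y = \frac{1}{133 - 25820} = \frac{1}{-25687} = - \frac{1}{25687} \approx -3.893 \cdot 10^{-5}$)
$\frac{B{\left(c,105 \right)} - -10971}{-8308 + Y} = \frac{-145 - -10971}{-8308 - \frac{1}{25687}} = \frac{-145 + 10971}{- \frac{213407597}{25687}} = 10826 \left(- \frac{25687}{213407597}\right) = - \frac{278087462}{213407597}$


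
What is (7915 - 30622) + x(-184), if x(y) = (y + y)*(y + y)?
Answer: 112717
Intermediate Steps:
x(y) = 4*y² (x(y) = (2*y)*(2*y) = 4*y²)
(7915 - 30622) + x(-184) = (7915 - 30622) + 4*(-184)² = -22707 + 4*33856 = -22707 + 135424 = 112717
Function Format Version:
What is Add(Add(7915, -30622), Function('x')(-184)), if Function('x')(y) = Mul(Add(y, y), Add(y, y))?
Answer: 112717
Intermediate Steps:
Function('x')(y) = Mul(4, Pow(y, 2)) (Function('x')(y) = Mul(Mul(2, y), Mul(2, y)) = Mul(4, Pow(y, 2)))
Add(Add(7915, -30622), Function('x')(-184)) = Add(Add(7915, -30622), Mul(4, Pow(-184, 2))) = Add(-22707, Mul(4, 33856)) = Add(-22707, 135424) = 112717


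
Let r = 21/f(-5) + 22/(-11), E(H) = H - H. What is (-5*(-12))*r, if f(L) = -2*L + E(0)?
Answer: 6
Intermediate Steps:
E(H) = 0
f(L) = -2*L (f(L) = -2*L + 0 = -2*L)
r = ⅒ (r = 21/((-2*(-5))) + 22/(-11) = 21/10 + 22*(-1/11) = 21*(⅒) - 2 = 21/10 - 2 = ⅒ ≈ 0.10000)
(-5*(-12))*r = -5*(-12)*(⅒) = 60*(⅒) = 6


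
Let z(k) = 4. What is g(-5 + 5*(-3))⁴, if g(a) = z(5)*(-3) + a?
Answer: 1048576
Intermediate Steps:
g(a) = -12 + a (g(a) = 4*(-3) + a = -12 + a)
g(-5 + 5*(-3))⁴ = (-12 + (-5 + 5*(-3)))⁴ = (-12 + (-5 - 15))⁴ = (-12 - 20)⁴ = (-32)⁴ = 1048576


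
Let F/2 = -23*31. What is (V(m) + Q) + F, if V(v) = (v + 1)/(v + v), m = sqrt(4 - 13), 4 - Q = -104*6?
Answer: -1595/2 - I/6 ≈ -797.5 - 0.16667*I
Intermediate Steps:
F = -1426 (F = 2*(-23*31) = 2*(-713) = -1426)
Q = 628 (Q = 4 - (-104)*6 = 4 - 1*(-624) = 4 + 624 = 628)
m = 3*I (m = sqrt(-9) = 3*I ≈ 3.0*I)
V(v) = (1 + v)/(2*v) (V(v) = (1 + v)/((2*v)) = (1 + v)*(1/(2*v)) = (1 + v)/(2*v))
(V(m) + Q) + F = ((1 + 3*I)/(2*((3*I))) + 628) - 1426 = ((-I/3)*(1 + 3*I)/2 + 628) - 1426 = (-I*(1 + 3*I)/6 + 628) - 1426 = (628 - I*(1 + 3*I)/6) - 1426 = -798 - I*(1 + 3*I)/6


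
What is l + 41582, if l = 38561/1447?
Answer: 60207715/1447 ≈ 41609.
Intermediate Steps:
l = 38561/1447 (l = 38561*(1/1447) = 38561/1447 ≈ 26.649)
l + 41582 = 38561/1447 + 41582 = 60207715/1447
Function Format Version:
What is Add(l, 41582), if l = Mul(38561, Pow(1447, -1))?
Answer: Rational(60207715, 1447) ≈ 41609.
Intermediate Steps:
l = Rational(38561, 1447) (l = Mul(38561, Rational(1, 1447)) = Rational(38561, 1447) ≈ 26.649)
Add(l, 41582) = Add(Rational(38561, 1447), 41582) = Rational(60207715, 1447)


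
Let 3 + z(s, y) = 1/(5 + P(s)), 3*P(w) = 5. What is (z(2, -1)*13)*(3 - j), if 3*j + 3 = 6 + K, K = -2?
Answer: -494/5 ≈ -98.800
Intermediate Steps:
P(w) = 5/3 (P(w) = (⅓)*5 = 5/3)
j = ⅓ (j = -1 + (6 - 2)/3 = -1 + (⅓)*4 = -1 + 4/3 = ⅓ ≈ 0.33333)
z(s, y) = -57/20 (z(s, y) = -3 + 1/(5 + 5/3) = -3 + 1/(20/3) = -3 + 3/20 = -57/20)
(z(2, -1)*13)*(3 - j) = (-57/20*13)*(3 - 1*⅓) = -741*(3 - ⅓)/20 = -741/20*8/3 = -494/5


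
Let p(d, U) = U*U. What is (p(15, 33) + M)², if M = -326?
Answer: 582169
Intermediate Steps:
p(d, U) = U²
(p(15, 33) + M)² = (33² - 326)² = (1089 - 326)² = 763² = 582169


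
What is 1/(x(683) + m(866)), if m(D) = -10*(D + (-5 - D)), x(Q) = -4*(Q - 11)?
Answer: -1/2638 ≈ -0.00037907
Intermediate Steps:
x(Q) = 44 - 4*Q (x(Q) = -4*(-11 + Q) = 44 - 4*Q)
m(D) = 50 (m(D) = -10*(-5) = 50)
1/(x(683) + m(866)) = 1/((44 - 4*683) + 50) = 1/((44 - 2732) + 50) = 1/(-2688 + 50) = 1/(-2638) = -1/2638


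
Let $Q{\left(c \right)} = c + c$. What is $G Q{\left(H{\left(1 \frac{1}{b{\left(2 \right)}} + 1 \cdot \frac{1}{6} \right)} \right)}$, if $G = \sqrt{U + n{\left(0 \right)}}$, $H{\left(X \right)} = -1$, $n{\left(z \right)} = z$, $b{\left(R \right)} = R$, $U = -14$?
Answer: $- 2 i \sqrt{14} \approx - 7.4833 i$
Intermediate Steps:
$G = i \sqrt{14}$ ($G = \sqrt{-14 + 0} = \sqrt{-14} = i \sqrt{14} \approx 3.7417 i$)
$Q{\left(c \right)} = 2 c$
$G Q{\left(H{\left(1 \frac{1}{b{\left(2 \right)}} + 1 \cdot \frac{1}{6} \right)} \right)} = i \sqrt{14} \cdot 2 \left(-1\right) = i \sqrt{14} \left(-2\right) = - 2 i \sqrt{14}$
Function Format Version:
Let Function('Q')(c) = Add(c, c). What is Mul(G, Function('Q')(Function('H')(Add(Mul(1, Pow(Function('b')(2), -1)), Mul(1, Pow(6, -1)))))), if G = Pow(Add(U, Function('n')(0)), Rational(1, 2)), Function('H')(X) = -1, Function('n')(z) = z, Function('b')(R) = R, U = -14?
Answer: Mul(-2, I, Pow(14, Rational(1, 2))) ≈ Mul(-7.4833, I)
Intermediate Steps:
G = Mul(I, Pow(14, Rational(1, 2))) (G = Pow(Add(-14, 0), Rational(1, 2)) = Pow(-14, Rational(1, 2)) = Mul(I, Pow(14, Rational(1, 2))) ≈ Mul(3.7417, I))
Function('Q')(c) = Mul(2, c)
Mul(G, Function('Q')(Function('H')(Add(Mul(1, Pow(Function('b')(2), -1)), Mul(1, Pow(6, -1)))))) = Mul(Mul(I, Pow(14, Rational(1, 2))), Mul(2, -1)) = Mul(Mul(I, Pow(14, Rational(1, 2))), -2) = Mul(-2, I, Pow(14, Rational(1, 2)))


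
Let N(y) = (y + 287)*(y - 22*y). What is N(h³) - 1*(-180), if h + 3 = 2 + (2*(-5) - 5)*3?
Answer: -198373590564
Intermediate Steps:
h = -46 (h = -3 + (2 + (2*(-5) - 5)*3) = -3 + (2 + (-10 - 5)*3) = -3 + (2 - 15*3) = -3 + (2 - 45) = -3 - 43 = -46)
N(y) = -21*y*(287 + y) (N(y) = (287 + y)*(-21*y) = -21*y*(287 + y))
N(h³) - 1*(-180) = -21*(-46)³*(287 + (-46)³) - 1*(-180) = -21*(-97336)*(287 - 97336) + 180 = -21*(-97336)*(-97049) + 180 = -198373590744 + 180 = -198373590564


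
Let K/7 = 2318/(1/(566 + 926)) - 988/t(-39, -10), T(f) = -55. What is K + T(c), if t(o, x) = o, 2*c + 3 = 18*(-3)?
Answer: 72627943/3 ≈ 2.4209e+7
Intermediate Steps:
c = -57/2 (c = -3/2 + (18*(-3))/2 = -3/2 + (½)*(-54) = -3/2 - 27 = -57/2 ≈ -28.500)
K = 72628108/3 (K = 7*(2318/(1/(566 + 926)) - 988/(-39)) = 7*(2318/(1/1492) - 988*(-1/39)) = 7*(2318/(1/1492) + 76/3) = 7*(2318*1492 + 76/3) = 7*(3458456 + 76/3) = 7*(10375444/3) = 72628108/3 ≈ 2.4209e+7)
K + T(c) = 72628108/3 - 55 = 72627943/3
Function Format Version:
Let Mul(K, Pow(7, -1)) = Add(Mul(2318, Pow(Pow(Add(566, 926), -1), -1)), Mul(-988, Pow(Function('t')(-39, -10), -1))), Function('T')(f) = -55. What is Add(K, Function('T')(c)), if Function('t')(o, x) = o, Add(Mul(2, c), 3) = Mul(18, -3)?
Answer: Rational(72627943, 3) ≈ 2.4209e+7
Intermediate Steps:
c = Rational(-57, 2) (c = Add(Rational(-3, 2), Mul(Rational(1, 2), Mul(18, -3))) = Add(Rational(-3, 2), Mul(Rational(1, 2), -54)) = Add(Rational(-3, 2), -27) = Rational(-57, 2) ≈ -28.500)
K = Rational(72628108, 3) (K = Mul(7, Add(Mul(2318, Pow(Pow(Add(566, 926), -1), -1)), Mul(-988, Pow(-39, -1)))) = Mul(7, Add(Mul(2318, Pow(Pow(1492, -1), -1)), Mul(-988, Rational(-1, 39)))) = Mul(7, Add(Mul(2318, Pow(Rational(1, 1492), -1)), Rational(76, 3))) = Mul(7, Add(Mul(2318, 1492), Rational(76, 3))) = Mul(7, Add(3458456, Rational(76, 3))) = Mul(7, Rational(10375444, 3)) = Rational(72628108, 3) ≈ 2.4209e+7)
Add(K, Function('T')(c)) = Add(Rational(72628108, 3), -55) = Rational(72627943, 3)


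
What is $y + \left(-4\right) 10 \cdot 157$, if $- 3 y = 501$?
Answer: $-6447$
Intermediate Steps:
$y = -167$ ($y = \left(- \frac{1}{3}\right) 501 = -167$)
$y + \left(-4\right) 10 \cdot 157 = -167 + \left(-4\right) 10 \cdot 157 = -167 - 6280 = -6447$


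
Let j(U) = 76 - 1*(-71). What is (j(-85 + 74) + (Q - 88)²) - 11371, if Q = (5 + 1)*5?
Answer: -7860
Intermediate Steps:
j(U) = 147 (j(U) = 76 + 71 = 147)
Q = 30 (Q = 6*5 = 30)
(j(-85 + 74) + (Q - 88)²) - 11371 = (147 + (30 - 88)²) - 11371 = (147 + (-58)²) - 11371 = (147 + 3364) - 11371 = 3511 - 11371 = -7860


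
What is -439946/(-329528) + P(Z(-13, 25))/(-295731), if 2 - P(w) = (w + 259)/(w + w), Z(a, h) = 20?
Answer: 650536549639/487258224840 ≈ 1.3351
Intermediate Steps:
P(w) = 2 - (259 + w)/(2*w) (P(w) = 2 - (w + 259)/(w + w) = 2 - (259 + w)/(2*w))
-439946/(-329528) + P(Z(-13, 25))/(-295731) = -439946/(-329528) + ((½)*(-259 + 3*20)/20)/(-295731) = -439946*(-1/329528) + ((½)*(1/20)*(-259 + 60))*(-1/295731) = 219973/164764 + ((½)*(1/20)*(-199))*(-1/295731) = 219973/164764 - 199/40*(-1/295731) = 219973/164764 + 199/11829240 = 650536549639/487258224840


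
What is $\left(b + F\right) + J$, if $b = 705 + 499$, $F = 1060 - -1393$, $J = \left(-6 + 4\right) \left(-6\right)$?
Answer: $3669$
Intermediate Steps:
$J = 12$ ($J = \left(-2\right) \left(-6\right) = 12$)
$F = 2453$ ($F = 1060 + 1393 = 2453$)
$b = 1204$
$\left(b + F\right) + J = \left(1204 + 2453\right) + 12 = 3657 + 12 = 3669$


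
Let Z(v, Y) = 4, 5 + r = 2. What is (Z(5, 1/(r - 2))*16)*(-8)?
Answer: -512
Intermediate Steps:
r = -3 (r = -5 + 2 = -3)
(Z(5, 1/(r - 2))*16)*(-8) = (4*16)*(-8) = 64*(-8) = -512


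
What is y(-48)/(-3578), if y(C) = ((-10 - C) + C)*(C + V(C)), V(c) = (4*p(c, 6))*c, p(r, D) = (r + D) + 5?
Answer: 35280/1789 ≈ 19.721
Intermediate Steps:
p(r, D) = 5 + D + r (p(r, D) = (D + r) + 5 = 5 + D + r)
V(c) = c*(44 + 4*c) (V(c) = (4*(5 + 6 + c))*c = (4*(11 + c))*c = (44 + 4*c)*c = c*(44 + 4*c))
y(C) = -10*C - 40*C*(11 + C) (y(C) = ((-10 - C) + C)*(C + 4*C*(11 + C)) = -10*(C + 4*C*(11 + C)) = -10*C - 40*C*(11 + C))
y(-48)/(-3578) = (10*(-48)*(-45 - 4*(-48)))/(-3578) = (10*(-48)*(-45 + 192))*(-1/3578) = (10*(-48)*147)*(-1/3578) = -70560*(-1/3578) = 35280/1789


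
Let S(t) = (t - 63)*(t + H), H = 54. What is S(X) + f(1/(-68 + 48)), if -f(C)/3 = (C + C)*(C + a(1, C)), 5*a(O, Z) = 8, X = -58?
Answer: 96893/200 ≈ 484.46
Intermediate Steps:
a(O, Z) = 8/5 (a(O, Z) = (1/5)*8 = 8/5)
f(C) = -6*C*(8/5 + C) (f(C) = -3*(C + C)*(C + 8/5) = -3*2*C*(8/5 + C) = -6*C*(8/5 + C))
S(t) = (-63 + t)*(54 + t) (S(t) = (t - 63)*(t + 54) = (-63 + t)*(54 + t))
S(X) + f(1/(-68 + 48)) = (-3402 + (-58)**2 - 9*(-58)) - 6*(8 + 5/(-68 + 48))/(5*(-68 + 48)) = (-3402 + 3364 + 522) - 6/5*(8 + 5/(-20))/(-20) = 484 - 6/5*(-1/20)*(8 + 5*(-1/20)) = 484 - 6/5*(-1/20)*(8 - 1/4) = 484 - 6/5*(-1/20)*31/4 = 484 + 93/200 = 96893/200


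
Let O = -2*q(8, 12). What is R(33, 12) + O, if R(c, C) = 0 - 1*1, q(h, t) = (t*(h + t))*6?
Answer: -2881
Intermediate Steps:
q(h, t) = 6*t*(h + t)
O = -2880 (O = -12*12*(8 + 12) = -12*12*20 = -2*1440 = -2880)
R(c, C) = -1 (R(c, C) = 0 - 1 = -1)
R(33, 12) + O = -1 - 2880 = -2881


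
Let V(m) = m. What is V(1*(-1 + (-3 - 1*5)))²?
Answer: 81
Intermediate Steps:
V(1*(-1 + (-3 - 1*5)))² = (1*(-1 + (-3 - 1*5)))² = (1*(-1 + (-3 - 5)))² = (1*(-1 - 8))² = (1*(-9))² = (-9)² = 81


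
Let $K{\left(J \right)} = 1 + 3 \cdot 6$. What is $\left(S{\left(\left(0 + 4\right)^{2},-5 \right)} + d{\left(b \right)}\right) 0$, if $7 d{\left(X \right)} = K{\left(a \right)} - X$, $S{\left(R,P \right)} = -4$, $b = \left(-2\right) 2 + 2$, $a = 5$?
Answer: $0$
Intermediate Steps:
$b = -2$ ($b = -4 + 2 = -2$)
$K{\left(J \right)} = 19$ ($K{\left(J \right)} = 1 + 18 = 19$)
$d{\left(X \right)} = \frac{19}{7} - \frac{X}{7}$ ($d{\left(X \right)} = \frac{19 - X}{7} = \frac{19}{7} - \frac{X}{7}$)
$\left(S{\left(\left(0 + 4\right)^{2},-5 \right)} + d{\left(b \right)}\right) 0 = \left(-4 + \left(\frac{19}{7} - - \frac{2}{7}\right)\right) 0 = \left(-4 + \left(\frac{19}{7} + \frac{2}{7}\right)\right) 0 = \left(-4 + 3\right) 0 = \left(-1\right) 0 = 0$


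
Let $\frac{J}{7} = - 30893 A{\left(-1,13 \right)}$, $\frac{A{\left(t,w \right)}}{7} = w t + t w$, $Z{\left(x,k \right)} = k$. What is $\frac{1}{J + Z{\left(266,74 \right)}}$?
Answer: $\frac{1}{39357756} \approx 2.5408 \cdot 10^{-8}$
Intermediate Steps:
$A{\left(t,w \right)} = 14 t w$ ($A{\left(t,w \right)} = 7 \left(w t + t w\right) = 7 \left(t w + t w\right) = 7 \cdot 2 t w = 14 t w$)
$J = 39357682$ ($J = 7 \left(- 30893 \cdot 14 \left(-1\right) 13\right) = 7 \left(\left(-30893\right) \left(-182\right)\right) = 7 \cdot 5622526 = 39357682$)
$\frac{1}{J + Z{\left(266,74 \right)}} = \frac{1}{39357682 + 74} = \frac{1}{39357756}$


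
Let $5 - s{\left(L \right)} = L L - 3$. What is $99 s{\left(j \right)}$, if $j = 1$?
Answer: $693$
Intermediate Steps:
$s{\left(L \right)} = 8 - L^{2}$ ($s{\left(L \right)} = 5 - \left(L L - 3\right) = 5 - \left(L^{2} - 3\right) = 5 - \left(-3 + L^{2}\right) = 8 - L^{2}$)
$99 s{\left(j \right)} = 99 \left(8 - 1^{2}\right) = 99 \left(8 - 1\right) = 99 \cdot 7 = 693$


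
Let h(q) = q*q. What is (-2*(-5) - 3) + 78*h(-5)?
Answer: 1957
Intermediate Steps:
h(q) = q²
(-2*(-5) - 3) + 78*h(-5) = (-2*(-5) - 3) + 78*(-5)² = (10 - 3) + 78*25 = 7 + 1950 = 1957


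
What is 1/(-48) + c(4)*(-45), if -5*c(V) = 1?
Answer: 431/48 ≈ 8.9792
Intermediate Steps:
c(V) = -⅕ (c(V) = -⅕*1 = -⅕)
1/(-48) + c(4)*(-45) = 1/(-48) - ⅕*(-45) = -1/48 + 9 = 431/48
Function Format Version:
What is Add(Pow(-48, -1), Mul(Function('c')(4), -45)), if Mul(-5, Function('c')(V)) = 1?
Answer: Rational(431, 48) ≈ 8.9792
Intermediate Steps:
Function('c')(V) = Rational(-1, 5) (Function('c')(V) = Mul(Rational(-1, 5), 1) = Rational(-1, 5))
Add(Pow(-48, -1), Mul(Function('c')(4), -45)) = Add(Pow(-48, -1), Mul(Rational(-1, 5), -45)) = Add(Rational(-1, 48), 9) = Rational(431, 48)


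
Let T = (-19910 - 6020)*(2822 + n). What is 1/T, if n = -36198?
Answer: 1/865439680 ≈ 1.1555e-9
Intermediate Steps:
T = 865439680 (T = (-19910 - 6020)*(2822 - 36198) = -25930*(-33376) = 865439680)
1/T = 1/865439680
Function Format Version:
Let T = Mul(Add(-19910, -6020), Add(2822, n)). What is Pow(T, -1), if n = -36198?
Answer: Rational(1, 865439680) ≈ 1.1555e-9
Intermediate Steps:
T = 865439680 (T = Mul(Add(-19910, -6020), Add(2822, -36198)) = Mul(-25930, -33376) = 865439680)
Pow(T, -1) = Pow(865439680, -1) = Rational(1, 865439680)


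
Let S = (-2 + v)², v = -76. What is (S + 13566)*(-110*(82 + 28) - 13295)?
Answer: -499011750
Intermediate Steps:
S = 6084 (S = (-2 - 76)² = (-78)² = 6084)
(S + 13566)*(-110*(82 + 28) - 13295) = (6084 + 13566)*(-110*(82 + 28) - 13295) = 19650*(-110*110 - 13295) = 19650*(-12100 - 13295) = 19650*(-25395) = -499011750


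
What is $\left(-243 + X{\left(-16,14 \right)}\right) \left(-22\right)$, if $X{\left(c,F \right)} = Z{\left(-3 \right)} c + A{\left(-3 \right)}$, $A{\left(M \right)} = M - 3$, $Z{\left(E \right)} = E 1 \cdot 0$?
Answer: $5478$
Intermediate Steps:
$Z{\left(E \right)} = 0$ ($Z{\left(E \right)} = E 0 = 0$)
$A{\left(M \right)} = -3 + M$
$X{\left(c,F \right)} = -6$ ($X{\left(c,F \right)} = 0 c - 6 = 0 - 6 = -6$)
$\left(-243 + X{\left(-16,14 \right)}\right) \left(-22\right) = \left(-243 - 6\right) \left(-22\right) = \left(-249\right) \left(-22\right) = 5478$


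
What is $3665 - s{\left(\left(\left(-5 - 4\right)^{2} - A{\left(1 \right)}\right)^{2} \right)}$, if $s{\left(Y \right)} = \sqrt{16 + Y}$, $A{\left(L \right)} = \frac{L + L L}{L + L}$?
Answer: $3665 - 4 \sqrt{401} \approx 3584.9$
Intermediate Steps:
$A{\left(L \right)} = \frac{L + L^{2}}{2 L}$
$3665 - s{\left(\left(\left(-5 - 4\right)^{2} - A{\left(1 \right)}\right)^{2} \right)} = 3665 - \sqrt{16 + \left(\left(-5 - 4\right)^{2} - \left(\frac{1}{2} + \frac{1}{2} \cdot 1\right)\right)^{2}} = 3665 - \sqrt{16 + \left(\left(-9\right)^{2} - \left(\frac{1}{2} + \frac{1}{2}\right)\right)^{2}} = 3665 - \sqrt{16 + \left(81 - 1\right)^{2}} = 3665 - \sqrt{16 + 80^{2}} = 3665 - \sqrt{16 + 6400} = 3665 - \sqrt{6416} = 3665 - 4 \sqrt{401}$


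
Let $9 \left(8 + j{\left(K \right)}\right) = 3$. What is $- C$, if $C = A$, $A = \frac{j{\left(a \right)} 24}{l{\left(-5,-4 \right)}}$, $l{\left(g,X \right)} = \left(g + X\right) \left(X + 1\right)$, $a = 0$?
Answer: $\frac{184}{27} \approx 6.8148$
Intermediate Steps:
$j{\left(K \right)} = - \frac{23}{3}$ ($j{\left(K \right)} = -8 + \frac{1}{9} \cdot 3 = -8 + \frac{1}{3} = - \frac{23}{3}$)
$l{\left(g,X \right)} = \left(1 + X\right) \left(X + g\right)$ ($l{\left(g,X \right)} = \left(X + g\right) \left(1 + X\right) = \left(1 + X\right) \left(X + g\right)$)
$A = - \frac{184}{27}$ ($A = \frac{\left(- \frac{23}{3}\right) 24}{-4 - 5 + \left(-4\right)^{2} - -20} = - \frac{184}{-4 - 5 + 16 + 20} = - \frac{184}{27} \approx -6.8148$)
$C = - \frac{184}{27} \approx -6.8148$
$- C = \left(-1\right) \left(- \frac{184}{27}\right) = \frac{184}{27}$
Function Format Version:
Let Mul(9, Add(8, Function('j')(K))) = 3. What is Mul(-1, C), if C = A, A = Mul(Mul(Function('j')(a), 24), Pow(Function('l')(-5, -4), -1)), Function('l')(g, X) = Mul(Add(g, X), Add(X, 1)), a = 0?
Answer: Rational(184, 27) ≈ 6.8148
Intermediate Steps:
Function('j')(K) = Rational(-23, 3) (Function('j')(K) = Add(-8, Mul(Rational(1, 9), 3)) = Add(-8, Rational(1, 3)) = Rational(-23, 3))
Function('l')(g, X) = Mul(Add(1, X), Add(X, g)) (Function('l')(g, X) = Mul(Add(X, g), Add(1, X)) = Mul(Add(1, X), Add(X, g)))
A = Rational(-184, 27) (A = Mul(Mul(Rational(-23, 3), 24), Pow(Add(-4, -5, Pow(-4, 2), Mul(-4, -5)), -1)) = Mul(-184, Pow(Add(-4, -5, 16, 20), -1)) = Mul(-184, Pow(27, -1)) = Mul(-184, Rational(1, 27)) = Rational(-184, 27) ≈ -6.8148)
C = Rational(-184, 27) ≈ -6.8148
Mul(-1, C) = Mul(-1, Rational(-184, 27)) = Rational(184, 27)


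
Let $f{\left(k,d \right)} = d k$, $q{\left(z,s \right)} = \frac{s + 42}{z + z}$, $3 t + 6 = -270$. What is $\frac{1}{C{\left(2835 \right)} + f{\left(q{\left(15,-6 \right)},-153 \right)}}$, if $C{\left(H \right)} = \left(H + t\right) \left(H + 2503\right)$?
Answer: $\frac{5}{73209752} \approx 6.8297 \cdot 10^{-8}$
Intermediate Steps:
$t = -92$ ($t = -2 + \frac{1}{3} \left(-270\right) = -2 - 90 = -92$)
$C{\left(H \right)} = \left(-92 + H\right) \left(2503 + H\right)$ ($C{\left(H \right)} = \left(H - 92\right) \left(H + 2503\right) = \left(-92 + H\right) \left(2503 + H\right)$)
$q{\left(z,s \right)} = \frac{42 + s}{2 z}$
$\frac{1}{C{\left(2835 \right)} + f{\left(q{\left(15,-6 \right)},-153 \right)}} = \frac{1}{\left(-230276 + 2835^{2} + 2411 \cdot 2835\right) - 153 \frac{42 - 6}{2 \cdot 15}} = \frac{1}{\left(-230276 + 8037225 + 6835185\right) - 153 \cdot \frac{1}{2} \cdot \frac{1}{15} \cdot 36} = \frac{1}{14642134 - \frac{918}{5}} = \frac{1}{\frac{73209752}{5}} = \frac{5}{73209752}$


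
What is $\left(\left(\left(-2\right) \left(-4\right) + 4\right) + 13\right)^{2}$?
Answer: $625$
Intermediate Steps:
$\left(\left(\left(-2\right) \left(-4\right) + 4\right) + 13\right)^{2} = \left(\left(8 + 4\right) + 13\right)^{2} = \left(12 + 13\right)^{2} = 25^{2} = 625$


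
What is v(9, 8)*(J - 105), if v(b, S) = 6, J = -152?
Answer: -1542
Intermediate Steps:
v(9, 8)*(J - 105) = 6*(-152 - 105) = 6*(-257) = -1542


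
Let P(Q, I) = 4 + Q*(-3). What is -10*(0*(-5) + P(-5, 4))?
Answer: -190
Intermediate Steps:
P(Q, I) = 4 - 3*Q
-10*(0*(-5) + P(-5, 4)) = -10*(0*(-5) + (4 - 3*(-5))) = -10*(0 + (4 + 15)) = -10*(0 + 19) = -10*19 = -190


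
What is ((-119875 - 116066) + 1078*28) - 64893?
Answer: -270650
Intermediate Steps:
((-119875 - 116066) + 1078*28) - 64893 = (-235941 + 30184) - 64893 = -205757 - 64893 = -270650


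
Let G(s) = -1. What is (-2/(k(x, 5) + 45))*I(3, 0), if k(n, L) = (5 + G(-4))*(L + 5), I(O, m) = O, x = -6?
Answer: -6/85 ≈ -0.070588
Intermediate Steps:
k(n, L) = 20 + 4*L (k(n, L) = (5 - 1)*(L + 5) = 4*(5 + L) = 20 + 4*L)
(-2/(k(x, 5) + 45))*I(3, 0) = (-2/((20 + 4*5) + 45))*3 = (-2/((20 + 20) + 45))*3 = (-2/(40 + 45))*3 = (-2/85)*3 = ((1/85)*(-2))*3 = -2/85*3 = -6/85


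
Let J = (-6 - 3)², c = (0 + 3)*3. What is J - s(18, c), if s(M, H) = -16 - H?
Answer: 106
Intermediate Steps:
c = 9 (c = 3*3 = 9)
J = 81 (J = (-9)² = 81)
J - s(18, c) = 81 - (-16 - 1*9) = 81 - (-16 - 9) = 81 - 1*(-25) = 81 + 25 = 106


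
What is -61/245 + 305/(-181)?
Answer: -85766/44345 ≈ -1.9341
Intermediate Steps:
-61/245 + 305/(-181) = -61*1/245 + 305*(-1/181) = -61/245 - 305/181 = -85766/44345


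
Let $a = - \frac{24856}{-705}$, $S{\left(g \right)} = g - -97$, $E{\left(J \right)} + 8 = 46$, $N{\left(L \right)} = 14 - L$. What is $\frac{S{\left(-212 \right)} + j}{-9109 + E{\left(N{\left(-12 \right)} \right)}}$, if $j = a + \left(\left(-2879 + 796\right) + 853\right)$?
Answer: $\frac{923369}{6395055} \approx 0.14439$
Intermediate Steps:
$E{\left(J \right)} = 38$ ($E{\left(J \right)} = -8 + 46 = 38$)
$S{\left(g \right)} = 97 + g$ ($S{\left(g \right)} = g + 97 = 97 + g$)
$a = \frac{24856}{705}$ ($a = \left(-24856\right) \left(- \frac{1}{705}\right) = \frac{24856}{705} \approx 35.257$)
$j = - \frac{842294}{705}$ ($j = \frac{24856}{705} + \left(\left(-2879 + 796\right) + 853\right) = \frac{24856}{705} + \left(-2083 + 853\right) = \frac{24856}{705} - 1230 = - \frac{842294}{705} \approx -1194.7$)
$\frac{S{\left(-212 \right)} + j}{-9109 + E{\left(N{\left(-12 \right)} \right)}} = \frac{\left(97 - 212\right) - \frac{842294}{705}}{-9109 + 38} = \frac{-115 - \frac{842294}{705}}{-9071} = \left(- \frac{923369}{705}\right) \left(- \frac{1}{9071}\right) = \frac{923369}{6395055}$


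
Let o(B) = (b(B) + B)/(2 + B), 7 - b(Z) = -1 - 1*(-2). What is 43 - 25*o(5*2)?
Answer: 29/3 ≈ 9.6667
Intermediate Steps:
b(Z) = 6 (b(Z) = 7 - (-1 - 1*(-2)) = 7 - (-1 + 2) = 7 - 1*1 = 7 - 1 = 6)
o(B) = (6 + B)/(2 + B)
43 - 25*o(5*2) = 43 - 25*(6 + 5*2)/(2 + 5*2) = 43 - 25*(6 + 10)/(2 + 10) = 43 - 25*16/12 = 43 - 25*4/3 = 43 - 100/3 = 29/3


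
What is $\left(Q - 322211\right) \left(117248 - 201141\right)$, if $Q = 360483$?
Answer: $-3210752896$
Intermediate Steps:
$\left(Q - 322211\right) \left(117248 - 201141\right) = \left(360483 - 322211\right) \left(117248 - 201141\right) = 38272 \left(-83893\right) = -3210752896$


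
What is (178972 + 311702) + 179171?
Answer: 669845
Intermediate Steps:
(178972 + 311702) + 179171 = 490674 + 179171 = 669845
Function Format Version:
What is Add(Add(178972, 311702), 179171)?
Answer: 669845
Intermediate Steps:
Add(Add(178972, 311702), 179171) = Add(490674, 179171) = 669845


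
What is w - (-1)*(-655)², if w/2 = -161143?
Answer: 106739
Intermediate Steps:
w = -322286 (w = 2*(-161143) = -322286)
w - (-1)*(-655)² = -322286 - (-1)*(-655)² = -322286 - (-1)*429025 = -322286 - 1*(-429025) = -322286 + 429025 = 106739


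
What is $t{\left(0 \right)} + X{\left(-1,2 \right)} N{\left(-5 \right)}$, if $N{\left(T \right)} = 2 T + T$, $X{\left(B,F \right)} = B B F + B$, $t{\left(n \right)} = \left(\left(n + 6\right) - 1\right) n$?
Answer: $-15$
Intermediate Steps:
$t{\left(n \right)} = n \left(5 + n\right)$ ($t{\left(n \right)} = \left(\left(6 + n\right) - 1\right) n = \left(5 + n\right) n = n \left(5 + n\right)$)
$X{\left(B,F \right)} = B + F B^{2}$ ($X{\left(B,F \right)} = B^{2} F + B = F B^{2} + B = B + F B^{2}$)
$N{\left(T \right)} = 3 T$
$t{\left(0 \right)} + X{\left(-1,2 \right)} N{\left(-5 \right)} = 0 \left(5 + 0\right) + - (1 - 2) 3 \left(-5\right) = 0 \cdot 5 + - (1 - 2) \left(-15\right) = 0 + \left(-1\right) \left(-1\right) \left(-15\right) = 0 + 1 \left(-15\right) = 0 - 15 = -15$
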